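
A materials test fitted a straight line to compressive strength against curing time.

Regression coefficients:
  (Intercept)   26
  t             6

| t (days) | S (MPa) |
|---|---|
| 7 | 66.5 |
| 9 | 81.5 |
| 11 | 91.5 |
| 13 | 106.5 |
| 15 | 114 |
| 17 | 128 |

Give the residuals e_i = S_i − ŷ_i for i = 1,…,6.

t=7: ŷ = 26 + 6·7 = 68; e = 66.5 − 68 = -1.5
t=9: ŷ = 26 + 6·9 = 80; e = 81.5 − 80 = 1.5
t=11: ŷ = 26 + 6·11 = 92; e = 91.5 − 92 = -0.5
t=13: ŷ = 26 + 6·13 = 104; e = 106.5 − 104 = 2.5
t=15: ŷ = 26 + 6·15 = 116; e = 114 − 116 = -2
t=17: ŷ = 26 + 6·17 = 128; e = 128 − 128 = 0

-1.5, 1.5, -0.5, 2.5, -2, 0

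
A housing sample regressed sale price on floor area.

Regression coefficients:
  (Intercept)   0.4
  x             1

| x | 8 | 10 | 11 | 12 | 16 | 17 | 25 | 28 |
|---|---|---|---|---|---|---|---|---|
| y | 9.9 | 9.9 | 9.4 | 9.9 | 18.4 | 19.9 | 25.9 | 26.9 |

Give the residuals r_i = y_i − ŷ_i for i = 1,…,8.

1.5, -0.5, -2, -2.5, 2, 2.5, 0.5, -1.5

x=8: ŷ = 0.4 + 8 = 8.4; r = 9.9 − 8.4 = 1.5
x=10: ŷ = 0.4 + 10 = 10.4; r = 9.9 − 10.4 = -0.5
x=11: ŷ = 0.4 + 11 = 11.4; r = 9.4 − 11.4 = -2
x=12: ŷ = 0.4 + 12 = 12.4; r = 9.9 − 12.4 = -2.5
x=16: ŷ = 0.4 + 16 = 16.4; r = 18.4 − 16.4 = 2
x=17: ŷ = 0.4 + 17 = 17.4; r = 19.9 − 17.4 = 2.5
x=25: ŷ = 0.4 + 25 = 25.4; r = 25.9 − 25.4 = 0.5
x=28: ŷ = 0.4 + 28 = 28.4; r = 26.9 − 28.4 = -1.5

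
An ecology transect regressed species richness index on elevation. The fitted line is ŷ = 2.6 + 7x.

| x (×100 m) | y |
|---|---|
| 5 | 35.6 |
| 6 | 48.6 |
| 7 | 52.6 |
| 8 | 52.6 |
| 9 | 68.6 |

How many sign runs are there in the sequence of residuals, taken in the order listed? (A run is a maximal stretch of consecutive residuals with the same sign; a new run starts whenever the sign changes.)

x=5: ŷ = 2.6 + 7·5 = 37.6; r = 35.6 − 37.6 = -2
x=6: ŷ = 2.6 + 7·6 = 44.6; r = 48.6 − 44.6 = 4
x=7: ŷ = 2.6 + 7·7 = 51.6; r = 52.6 − 51.6 = 1
x=8: ŷ = 2.6 + 7·8 = 58.6; r = 52.6 − 58.6 = -6
x=9: ŷ = 2.6 + 7·9 = 65.6; r = 68.6 − 65.6 = 3
Signs: − + + − +
Runs: −×1, +×2, −×1, +×1 → 4

4 runs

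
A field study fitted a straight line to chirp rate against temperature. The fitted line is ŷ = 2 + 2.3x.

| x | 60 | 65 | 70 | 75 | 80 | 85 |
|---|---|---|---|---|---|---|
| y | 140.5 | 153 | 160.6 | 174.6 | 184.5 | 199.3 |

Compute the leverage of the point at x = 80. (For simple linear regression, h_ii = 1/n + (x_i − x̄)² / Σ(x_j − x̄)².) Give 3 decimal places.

x̄ = (60 + 65 + 70 + 75 + 80 + 85)/6 = 72.5
Σ(x − x̄)² = 156.25 + 56.25 + 6.25 + 6.25 + 56.25 + 156.25 = 437.5
h = 1/6 + (7.5)²/437.5 = 0.166667 + 0.128571 = 0.295

h = 0.295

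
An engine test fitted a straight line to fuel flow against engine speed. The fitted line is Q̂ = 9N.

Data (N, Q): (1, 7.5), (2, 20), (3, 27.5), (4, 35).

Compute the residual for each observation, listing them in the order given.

-1.5, 2, 0.5, -1

N=1: Q̂ = 9·1 = 9; e = 7.5 − 9 = -1.5
N=2: Q̂ = 9·2 = 18; e = 20 − 18 = 2
N=3: Q̂ = 9·3 = 27; e = 27.5 − 27 = 0.5
N=4: Q̂ = 9·4 = 36; e = 35 − 36 = -1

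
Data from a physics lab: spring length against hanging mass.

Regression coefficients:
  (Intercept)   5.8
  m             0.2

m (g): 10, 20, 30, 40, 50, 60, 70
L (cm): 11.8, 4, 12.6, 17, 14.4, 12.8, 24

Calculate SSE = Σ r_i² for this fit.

SSE = 105.12

m=10: ŷ = 5.8 + 0.2·10 = 7.8; r = 11.8 − 7.8 = 4
m=20: ŷ = 5.8 + 0.2·20 = 9.8; r = 4 − 9.8 = -5.8
m=30: ŷ = 5.8 + 0.2·30 = 11.8; r = 12.6 − 11.8 = 0.8
m=40: ŷ = 5.8 + 0.2·40 = 13.8; r = 17 − 13.8 = 3.2
m=50: ŷ = 5.8 + 0.2·50 = 15.8; r = 14.4 − 15.8 = -1.4
m=60: ŷ = 5.8 + 0.2·60 = 17.8; r = 12.8 − 17.8 = -5
m=70: ŷ = 5.8 + 0.2·70 = 19.8; r = 24 − 19.8 = 4.2
SSE = 16 + 33.64 + 0.64 + 10.24 + 1.96 + 25 + 17.64 = 105.12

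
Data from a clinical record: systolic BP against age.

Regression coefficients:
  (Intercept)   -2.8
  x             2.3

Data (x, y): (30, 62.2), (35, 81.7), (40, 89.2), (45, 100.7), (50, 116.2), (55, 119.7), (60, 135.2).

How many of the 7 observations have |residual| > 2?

x=30: ŷ = -2.8 + 2.3·30 = 66.2; r = 62.2 − 66.2 = -4
x=35: ŷ = -2.8 + 2.3·35 = 77.7; r = 81.7 − 77.7 = 4
x=40: ŷ = -2.8 + 2.3·40 = 89.2; r = 89.2 − 89.2 = 0
x=45: ŷ = -2.8 + 2.3·45 = 100.7; r = 100.7 − 100.7 = 0
x=50: ŷ = -2.8 + 2.3·50 = 112.2; r = 116.2 − 112.2 = 4
x=55: ŷ = -2.8 + 2.3·55 = 123.7; r = 119.7 − 123.7 = -4
x=60: ŷ = -2.8 + 2.3·60 = 135.2; r = 135.2 − 135.2 = 0
|r| > 2: x=30 (|r|=4), x=35 (|r|=4), x=50 (|r|=4), x=55 (|r|=4) → 4

4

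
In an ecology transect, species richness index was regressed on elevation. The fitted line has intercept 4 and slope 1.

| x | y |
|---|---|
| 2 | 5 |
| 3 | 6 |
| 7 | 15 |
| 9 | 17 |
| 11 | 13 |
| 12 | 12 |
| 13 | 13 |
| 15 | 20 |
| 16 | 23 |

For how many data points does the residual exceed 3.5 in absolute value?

x=2: ŷ = 4 + 2 = 6; r = 5 − 6 = -1
x=3: ŷ = 4 + 3 = 7; r = 6 − 7 = -1
x=7: ŷ = 4 + 7 = 11; r = 15 − 11 = 4
x=9: ŷ = 4 + 9 = 13; r = 17 − 13 = 4
x=11: ŷ = 4 + 11 = 15; r = 13 − 15 = -2
x=12: ŷ = 4 + 12 = 16; r = 12 − 16 = -4
x=13: ŷ = 4 + 13 = 17; r = 13 − 17 = -4
x=15: ŷ = 4 + 15 = 19; r = 20 − 19 = 1
x=16: ŷ = 4 + 16 = 20; r = 23 − 20 = 3
|r| > 3.5: x=7 (|r|=4), x=9 (|r|=4), x=12 (|r|=4), x=13 (|r|=4) → 4

4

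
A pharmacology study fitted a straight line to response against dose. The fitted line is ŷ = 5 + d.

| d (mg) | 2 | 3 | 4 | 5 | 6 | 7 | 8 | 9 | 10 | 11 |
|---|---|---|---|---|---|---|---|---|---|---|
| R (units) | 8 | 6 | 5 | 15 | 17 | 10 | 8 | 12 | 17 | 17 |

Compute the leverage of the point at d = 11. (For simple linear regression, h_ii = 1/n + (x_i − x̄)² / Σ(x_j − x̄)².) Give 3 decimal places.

h = 0.345

d̄ = (2 + 3 + 4 + 5 + 6 + 7 + 8 + 9 + 10 + 11)/10 = 6.5
Σ(d − d̄)² = 20.25 + 12.25 + 6.25 + 2.25 + 0.25 + 0.25 + 2.25 + 6.25 + 12.25 + 20.25 = 82.5
h = 1/10 + (4.5)²/82.5 = 0.1 + 0.245455 = 0.345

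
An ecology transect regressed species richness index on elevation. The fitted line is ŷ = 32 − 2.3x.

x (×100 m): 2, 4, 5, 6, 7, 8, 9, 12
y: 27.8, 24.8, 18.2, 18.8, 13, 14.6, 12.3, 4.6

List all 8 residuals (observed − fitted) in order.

0.4, 2, -2.3, 0.6, -2.9, 1, 1, 0.2

x=2: ŷ = 32 − 2.3·2 = 27.4; e = 27.8 − 27.4 = 0.4
x=4: ŷ = 32 − 2.3·4 = 22.8; e = 24.8 − 22.8 = 2
x=5: ŷ = 32 − 2.3·5 = 20.5; e = 18.2 − 20.5 = -2.3
x=6: ŷ = 32 − 2.3·6 = 18.2; e = 18.8 − 18.2 = 0.6
x=7: ŷ = 32 − 2.3·7 = 15.9; e = 13 − 15.9 = -2.9
x=8: ŷ = 32 − 2.3·8 = 13.6; e = 14.6 − 13.6 = 1
x=9: ŷ = 32 − 2.3·9 = 11.3; e = 12.3 − 11.3 = 1
x=12: ŷ = 32 − 2.3·12 = 4.4; e = 4.6 − 4.4 = 0.2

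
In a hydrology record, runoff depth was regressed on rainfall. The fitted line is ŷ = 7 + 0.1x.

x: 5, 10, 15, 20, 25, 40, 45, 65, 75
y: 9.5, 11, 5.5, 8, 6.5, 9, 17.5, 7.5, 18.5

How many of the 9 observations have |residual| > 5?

2

x=5: ŷ = 7 + 0.1·5 = 7.5; r = 9.5 − 7.5 = 2
x=10: ŷ = 7 + 0.1·10 = 8; r = 11 − 8 = 3
x=15: ŷ = 7 + 0.1·15 = 8.5; r = 5.5 − 8.5 = -3
x=20: ŷ = 7 + 0.1·20 = 9; r = 8 − 9 = -1
x=25: ŷ = 7 + 0.1·25 = 9.5; r = 6.5 − 9.5 = -3
x=40: ŷ = 7 + 0.1·40 = 11; r = 9 − 11 = -2
x=45: ŷ = 7 + 0.1·45 = 11.5; r = 17.5 − 11.5 = 6
x=65: ŷ = 7 + 0.1·65 = 13.5; r = 7.5 − 13.5 = -6
x=75: ŷ = 7 + 0.1·75 = 14.5; r = 18.5 − 14.5 = 4
|r| > 5: x=45 (|r|=6), x=65 (|r|=6) → 2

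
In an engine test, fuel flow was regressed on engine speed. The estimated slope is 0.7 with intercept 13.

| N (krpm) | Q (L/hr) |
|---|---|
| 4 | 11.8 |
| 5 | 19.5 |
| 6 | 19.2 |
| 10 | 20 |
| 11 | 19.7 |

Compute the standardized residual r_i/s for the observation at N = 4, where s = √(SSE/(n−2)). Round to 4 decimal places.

N=4: ŷ = 13 + 0.7·4 = 15.8; r = 11.8 − 15.8 = -4
N=5: ŷ = 13 + 0.7·5 = 16.5; r = 19.5 − 16.5 = 3
N=6: ŷ = 13 + 0.7·6 = 17.2; r = 19.2 − 17.2 = 2
N=10: ŷ = 13 + 0.7·10 = 20; r = 20 − 20 = 0
N=11: ŷ = 13 + 0.7·11 = 20.7; r = 19.7 − 20.7 = -1
SSE = 16 + 9 + 4 + 0 + 1 = 30
s = √(30/3) = 3.16228
r/s = -4 / 3.16228 = -1.2649

-1.2649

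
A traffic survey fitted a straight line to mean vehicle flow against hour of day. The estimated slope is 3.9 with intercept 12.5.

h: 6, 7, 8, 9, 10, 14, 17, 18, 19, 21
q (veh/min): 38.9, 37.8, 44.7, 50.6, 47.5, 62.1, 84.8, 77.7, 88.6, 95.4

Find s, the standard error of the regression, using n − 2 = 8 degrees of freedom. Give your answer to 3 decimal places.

s = 4.031

h=6: ŷ = 12.5 + 3.9·6 = 35.9; r = 38.9 − 35.9 = 3
h=7: ŷ = 12.5 + 3.9·7 = 39.8; r = 37.8 − 39.8 = -2
h=8: ŷ = 12.5 + 3.9·8 = 43.7; r = 44.7 − 43.7 = 1
h=9: ŷ = 12.5 + 3.9·9 = 47.6; r = 50.6 − 47.6 = 3
h=10: ŷ = 12.5 + 3.9·10 = 51.5; r = 47.5 − 51.5 = -4
h=14: ŷ = 12.5 + 3.9·14 = 67.1; r = 62.1 − 67.1 = -5
h=17: ŷ = 12.5 + 3.9·17 = 78.8; r = 84.8 − 78.8 = 6
h=18: ŷ = 12.5 + 3.9·18 = 82.7; r = 77.7 − 82.7 = -5
h=19: ŷ = 12.5 + 3.9·19 = 86.6; r = 88.6 − 86.6 = 2
h=21: ŷ = 12.5 + 3.9·21 = 94.4; r = 95.4 − 94.4 = 1
SSE = 9 + 4 + 1 + 9 + 16 + 25 + 36 + 25 + 4 + 1 = 130
s = √(130/8) = √16.25 ≈ 4.031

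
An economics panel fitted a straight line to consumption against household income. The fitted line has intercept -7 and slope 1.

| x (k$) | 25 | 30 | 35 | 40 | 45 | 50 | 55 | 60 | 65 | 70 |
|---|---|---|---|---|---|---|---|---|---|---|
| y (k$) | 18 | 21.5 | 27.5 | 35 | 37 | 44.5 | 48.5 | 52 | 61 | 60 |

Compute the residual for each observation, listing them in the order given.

x=25: ŷ = -7 + 25 = 18; r = 18 − 18 = 0
x=30: ŷ = -7 + 30 = 23; r = 21.5 − 23 = -1.5
x=35: ŷ = -7 + 35 = 28; r = 27.5 − 28 = -0.5
x=40: ŷ = -7 + 40 = 33; r = 35 − 33 = 2
x=45: ŷ = -7 + 45 = 38; r = 37 − 38 = -1
x=50: ŷ = -7 + 50 = 43; r = 44.5 − 43 = 1.5
x=55: ŷ = -7 + 55 = 48; r = 48.5 − 48 = 0.5
x=60: ŷ = -7 + 60 = 53; r = 52 − 53 = -1
x=65: ŷ = -7 + 65 = 58; r = 61 − 58 = 3
x=70: ŷ = -7 + 70 = 63; r = 60 − 63 = -3

0, -1.5, -0.5, 2, -1, 1.5, 0.5, -1, 3, -3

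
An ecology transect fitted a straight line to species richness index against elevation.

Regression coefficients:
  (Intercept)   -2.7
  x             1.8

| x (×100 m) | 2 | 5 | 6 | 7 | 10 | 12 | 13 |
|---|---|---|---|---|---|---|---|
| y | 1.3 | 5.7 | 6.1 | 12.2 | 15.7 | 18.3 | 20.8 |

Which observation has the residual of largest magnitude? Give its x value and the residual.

x = 7, e = 2.3

x=2: ŷ = -2.7 + 1.8·2 = 0.9; e = 1.3 − 0.9 = 0.4
x=5: ŷ = -2.7 + 1.8·5 = 6.3; e = 5.7 − 6.3 = -0.6
x=6: ŷ = -2.7 + 1.8·6 = 8.1; e = 6.1 − 8.1 = -2
x=7: ŷ = -2.7 + 1.8·7 = 9.9; e = 12.2 − 9.9 = 2.3
x=10: ŷ = -2.7 + 1.8·10 = 15.3; e = 15.7 − 15.3 = 0.4
x=12: ŷ = -2.7 + 1.8·12 = 18.9; e = 18.3 − 18.9 = -0.6
x=13: ŷ = -2.7 + 1.8·13 = 20.7; e = 20.8 − 20.7 = 0.1
Largest |e| is 2.3 at x = 7, residual 2.3.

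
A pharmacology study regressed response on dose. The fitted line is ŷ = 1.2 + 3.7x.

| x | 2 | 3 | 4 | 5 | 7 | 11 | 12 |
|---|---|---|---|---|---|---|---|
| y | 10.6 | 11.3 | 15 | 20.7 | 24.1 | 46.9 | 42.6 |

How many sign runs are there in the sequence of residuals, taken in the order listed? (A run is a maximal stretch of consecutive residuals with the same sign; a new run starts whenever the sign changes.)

x=2: ŷ = 1.2 + 3.7·2 = 8.6; r = 10.6 − 8.6 = 2
x=3: ŷ = 1.2 + 3.7·3 = 12.3; r = 11.3 − 12.3 = -1
x=4: ŷ = 1.2 + 3.7·4 = 16; r = 15 − 16 = -1
x=5: ŷ = 1.2 + 3.7·5 = 19.7; r = 20.7 − 19.7 = 1
x=7: ŷ = 1.2 + 3.7·7 = 27.1; r = 24.1 − 27.1 = -3
x=11: ŷ = 1.2 + 3.7·11 = 41.9; r = 46.9 − 41.9 = 5
x=12: ŷ = 1.2 + 3.7·12 = 45.6; r = 42.6 − 45.6 = -3
Signs: + − − + − + −
Runs: +×1, −×2, +×1, −×1, +×1, −×1 → 6

6 runs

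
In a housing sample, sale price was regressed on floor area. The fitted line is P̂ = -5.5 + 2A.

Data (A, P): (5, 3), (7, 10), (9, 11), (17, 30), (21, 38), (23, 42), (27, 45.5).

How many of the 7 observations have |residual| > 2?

1

A=5: P̂ = -5.5 + 2·5 = 4.5; r = 3 − 4.5 = -1.5
A=7: P̂ = -5.5 + 2·7 = 8.5; r = 10 − 8.5 = 1.5
A=9: P̂ = -5.5 + 2·9 = 12.5; r = 11 − 12.5 = -1.5
A=17: P̂ = -5.5 + 2·17 = 28.5; r = 30 − 28.5 = 1.5
A=21: P̂ = -5.5 + 2·21 = 36.5; r = 38 − 36.5 = 1.5
A=23: P̂ = -5.5 + 2·23 = 40.5; r = 42 − 40.5 = 1.5
A=27: P̂ = -5.5 + 2·27 = 48.5; r = 45.5 − 48.5 = -3
|r| > 2: A=27 (|r|=3) → 1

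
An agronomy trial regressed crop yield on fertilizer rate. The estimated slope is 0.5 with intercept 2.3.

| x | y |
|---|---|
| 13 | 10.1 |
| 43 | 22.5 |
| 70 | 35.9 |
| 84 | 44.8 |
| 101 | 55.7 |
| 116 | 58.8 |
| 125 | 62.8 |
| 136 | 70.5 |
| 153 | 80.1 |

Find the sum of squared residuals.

x=13: ŷ = 2.3 + 0.5·13 = 8.8; r = 10.1 − 8.8 = 1.3
x=43: ŷ = 2.3 + 0.5·43 = 23.8; r = 22.5 − 23.8 = -1.3
x=70: ŷ = 2.3 + 0.5·70 = 37.3; r = 35.9 − 37.3 = -1.4
x=84: ŷ = 2.3 + 0.5·84 = 44.3; r = 44.8 − 44.3 = 0.5
x=101: ŷ = 2.3 + 0.5·101 = 52.8; r = 55.7 − 52.8 = 2.9
x=116: ŷ = 2.3 + 0.5·116 = 60.3; r = 58.8 − 60.3 = -1.5
x=125: ŷ = 2.3 + 0.5·125 = 64.8; r = 62.8 − 64.8 = -2
x=136: ŷ = 2.3 + 0.5·136 = 70.3; r = 70.5 − 70.3 = 0.2
x=153: ŷ = 2.3 + 0.5·153 = 78.8; r = 80.1 − 78.8 = 1.3
SSE = 1.69 + 1.69 + 1.96 + 0.25 + 8.41 + 2.25 + 4 + 0.04 + 1.69 = 21.98

SSE = 21.98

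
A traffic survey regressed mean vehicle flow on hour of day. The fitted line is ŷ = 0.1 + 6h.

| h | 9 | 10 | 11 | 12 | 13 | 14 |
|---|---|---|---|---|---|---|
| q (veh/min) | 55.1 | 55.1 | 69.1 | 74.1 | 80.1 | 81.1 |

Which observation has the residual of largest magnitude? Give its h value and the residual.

h=9: ŷ = 0.1 + 6·9 = 54.1; r = 55.1 − 54.1 = 1
h=10: ŷ = 0.1 + 6·10 = 60.1; r = 55.1 − 60.1 = -5
h=11: ŷ = 0.1 + 6·11 = 66.1; r = 69.1 − 66.1 = 3
h=12: ŷ = 0.1 + 6·12 = 72.1; r = 74.1 − 72.1 = 2
h=13: ŷ = 0.1 + 6·13 = 78.1; r = 80.1 − 78.1 = 2
h=14: ŷ = 0.1 + 6·14 = 84.1; r = 81.1 − 84.1 = -3
Largest |r| is 5 at h = 10, residual -5.

h = 10, r = -5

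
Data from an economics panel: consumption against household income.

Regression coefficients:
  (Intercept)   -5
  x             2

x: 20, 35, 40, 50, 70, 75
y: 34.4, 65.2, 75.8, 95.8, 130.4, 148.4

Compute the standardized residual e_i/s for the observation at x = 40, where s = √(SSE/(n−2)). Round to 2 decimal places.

0.27

x=20: ŷ = -5 + 2·20 = 35; e = 34.4 − 35 = -0.6
x=35: ŷ = -5 + 2·35 = 65; e = 65.2 − 65 = 0.2
x=40: ŷ = -5 + 2·40 = 75; e = 75.8 − 75 = 0.8
x=50: ŷ = -5 + 2·50 = 95; e = 95.8 − 95 = 0.8
x=70: ŷ = -5 + 2·70 = 135; e = 130.4 − 135 = -4.6
x=75: ŷ = -5 + 2·75 = 145; e = 148.4 − 145 = 3.4
SSE = 0.36 + 0.04 + 0.64 + 0.64 + 21.16 + 11.56 = 34.4
s = √(34.4/4) = 2.93258
e/s = 0.8 / 2.93258 = 0.27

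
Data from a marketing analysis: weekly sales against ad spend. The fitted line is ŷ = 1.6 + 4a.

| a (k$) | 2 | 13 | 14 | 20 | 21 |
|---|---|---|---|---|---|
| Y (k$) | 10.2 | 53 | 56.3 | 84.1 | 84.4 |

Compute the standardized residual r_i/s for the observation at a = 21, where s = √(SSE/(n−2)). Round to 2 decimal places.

-0.65

a=2: ŷ = 1.6 + 4·2 = 9.6; r = 10.2 − 9.6 = 0.6
a=13: ŷ = 1.6 + 4·13 = 53.6; r = 53 − 53.6 = -0.6
a=14: ŷ = 1.6 + 4·14 = 57.6; r = 56.3 − 57.6 = -1.3
a=20: ŷ = 1.6 + 4·20 = 81.6; r = 84.1 − 81.6 = 2.5
a=21: ŷ = 1.6 + 4·21 = 85.6; r = 84.4 − 85.6 = -1.2
SSE = 0.36 + 0.36 + 1.69 + 6.25 + 1.44 = 10.1
s = √(10.1/3) = 1.83485
r/s = -1.2 / 1.83485 = -0.65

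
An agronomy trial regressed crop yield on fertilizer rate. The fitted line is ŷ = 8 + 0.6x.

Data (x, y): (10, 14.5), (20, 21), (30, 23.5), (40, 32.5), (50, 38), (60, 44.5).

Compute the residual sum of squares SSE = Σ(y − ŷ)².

x=10: ŷ = 8 + 0.6·10 = 14; e = 14.5 − 14 = 0.5
x=20: ŷ = 8 + 0.6·20 = 20; e = 21 − 20 = 1
x=30: ŷ = 8 + 0.6·30 = 26; e = 23.5 − 26 = -2.5
x=40: ŷ = 8 + 0.6·40 = 32; e = 32.5 − 32 = 0.5
x=50: ŷ = 8 + 0.6·50 = 38; e = 38 − 38 = 0
x=60: ŷ = 8 + 0.6·60 = 44; e = 44.5 − 44 = 0.5
SSE = 0.25 + 1 + 6.25 + 0.25 + 0 + 0.25 = 8

SSE = 8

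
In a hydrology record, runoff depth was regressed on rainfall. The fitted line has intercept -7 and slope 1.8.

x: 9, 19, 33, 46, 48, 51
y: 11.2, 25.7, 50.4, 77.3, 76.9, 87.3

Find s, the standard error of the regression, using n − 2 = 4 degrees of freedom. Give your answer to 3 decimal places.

s = 2.500

x=9: ŷ = -7 + 1.8·9 = 9.2; e = 11.2 − 9.2 = 2
x=19: ŷ = -7 + 1.8·19 = 27.2; e = 25.7 − 27.2 = -1.5
x=33: ŷ = -7 + 1.8·33 = 52.4; e = 50.4 − 52.4 = -2
x=46: ŷ = -7 + 1.8·46 = 75.8; e = 77.3 − 75.8 = 1.5
x=48: ŷ = -7 + 1.8·48 = 79.4; e = 76.9 − 79.4 = -2.5
x=51: ŷ = -7 + 1.8·51 = 84.8; e = 87.3 − 84.8 = 2.5
SSE = 4 + 2.25 + 4 + 2.25 + 6.25 + 6.25 = 25
s = √(25/4) = √6.25 ≈ 2.500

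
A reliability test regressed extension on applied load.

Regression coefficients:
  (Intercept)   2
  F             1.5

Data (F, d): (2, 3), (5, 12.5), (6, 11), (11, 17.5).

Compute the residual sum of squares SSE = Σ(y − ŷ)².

SSE = 14

F=2: ŷ = 2 + 1.5·2 = 5; e = 3 − 5 = -2
F=5: ŷ = 2 + 1.5·5 = 9.5; e = 12.5 − 9.5 = 3
F=6: ŷ = 2 + 1.5·6 = 11; e = 11 − 11 = 0
F=11: ŷ = 2 + 1.5·11 = 18.5; e = 17.5 − 18.5 = -1
SSE = 4 + 9 + 0 + 1 = 14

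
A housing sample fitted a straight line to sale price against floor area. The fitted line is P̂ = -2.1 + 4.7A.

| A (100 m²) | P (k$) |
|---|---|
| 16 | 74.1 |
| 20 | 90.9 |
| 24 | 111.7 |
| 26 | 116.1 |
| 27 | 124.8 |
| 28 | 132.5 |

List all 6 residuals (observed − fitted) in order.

A=16: P̂ = -2.1 + 4.7·16 = 73.1; r = 74.1 − 73.1 = 1
A=20: P̂ = -2.1 + 4.7·20 = 91.9; r = 90.9 − 91.9 = -1
A=24: P̂ = -2.1 + 4.7·24 = 110.7; r = 111.7 − 110.7 = 1
A=26: P̂ = -2.1 + 4.7·26 = 120.1; r = 116.1 − 120.1 = -4
A=27: P̂ = -2.1 + 4.7·27 = 124.8; r = 124.8 − 124.8 = 0
A=28: P̂ = -2.1 + 4.7·28 = 129.5; r = 132.5 − 129.5 = 3

1, -1, 1, -4, 0, 3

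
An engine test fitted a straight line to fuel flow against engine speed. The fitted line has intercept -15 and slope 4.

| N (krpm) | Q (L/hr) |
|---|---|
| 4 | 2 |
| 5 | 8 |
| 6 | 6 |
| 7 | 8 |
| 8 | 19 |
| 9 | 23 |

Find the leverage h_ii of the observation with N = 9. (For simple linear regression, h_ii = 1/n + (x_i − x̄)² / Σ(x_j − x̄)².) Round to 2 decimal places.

N̄ = (4 + 5 + 6 + 7 + 8 + 9)/6 = 6.5
Σ(N − N̄)² = 6.25 + 2.25 + 0.25 + 0.25 + 2.25 + 6.25 = 17.5
h = 1/6 + (2.5)²/17.5 = 0.166667 + 0.357143 = 0.52

h = 0.52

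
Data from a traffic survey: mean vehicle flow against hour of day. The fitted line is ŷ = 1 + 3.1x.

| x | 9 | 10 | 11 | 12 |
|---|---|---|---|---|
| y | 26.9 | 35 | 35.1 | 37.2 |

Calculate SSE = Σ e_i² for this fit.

SSE = 14

x=9: ŷ = 1 + 3.1·9 = 28.9; e = 26.9 − 28.9 = -2
x=10: ŷ = 1 + 3.1·10 = 32; e = 35 − 32 = 3
x=11: ŷ = 1 + 3.1·11 = 35.1; e = 35.1 − 35.1 = 0
x=12: ŷ = 1 + 3.1·12 = 38.2; e = 37.2 − 38.2 = -1
SSE = 4 + 9 + 0 + 1 = 14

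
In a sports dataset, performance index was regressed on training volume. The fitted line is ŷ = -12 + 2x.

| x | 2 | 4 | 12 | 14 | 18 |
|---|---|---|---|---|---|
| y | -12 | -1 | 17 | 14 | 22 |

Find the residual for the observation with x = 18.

ŷ = -12 + 2·18 = 24
e = 22 − 24 = -2

e = -2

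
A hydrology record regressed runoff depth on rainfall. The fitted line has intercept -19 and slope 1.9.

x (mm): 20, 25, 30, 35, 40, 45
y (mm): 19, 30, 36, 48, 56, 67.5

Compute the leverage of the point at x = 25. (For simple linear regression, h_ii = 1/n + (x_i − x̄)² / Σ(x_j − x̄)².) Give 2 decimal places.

x̄ = (20 + 25 + 30 + 35 + 40 + 45)/6 = 32.5
Σ(x − x̄)² = 156.25 + 56.25 + 6.25 + 6.25 + 56.25 + 156.25 = 437.5
h = 1/6 + (-7.5)²/437.5 = 0.166667 + 0.128571 = 0.30

h = 0.30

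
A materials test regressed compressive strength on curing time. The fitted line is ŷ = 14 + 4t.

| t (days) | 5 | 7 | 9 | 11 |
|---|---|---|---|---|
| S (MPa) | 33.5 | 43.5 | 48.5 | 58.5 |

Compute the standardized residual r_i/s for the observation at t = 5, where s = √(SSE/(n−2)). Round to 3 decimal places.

t=5: ŷ = 14 + 4·5 = 34; r = 33.5 − 34 = -0.5
t=7: ŷ = 14 + 4·7 = 42; r = 43.5 − 42 = 1.5
t=9: ŷ = 14 + 4·9 = 50; r = 48.5 − 50 = -1.5
t=11: ŷ = 14 + 4·11 = 58; r = 58.5 − 58 = 0.5
SSE = 0.25 + 2.25 + 2.25 + 0.25 = 5
s = √(5/2) = 1.58114
r/s = -0.5 / 1.58114 = -0.316

-0.316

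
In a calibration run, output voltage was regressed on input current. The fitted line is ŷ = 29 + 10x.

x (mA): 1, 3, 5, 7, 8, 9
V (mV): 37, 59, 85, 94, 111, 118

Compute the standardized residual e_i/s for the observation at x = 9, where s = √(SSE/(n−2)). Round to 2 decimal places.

x=1: ŷ = 29 + 10·1 = 39; e = 37 − 39 = -2
x=3: ŷ = 29 + 10·3 = 59; e = 59 − 59 = 0
x=5: ŷ = 29 + 10·5 = 79; e = 85 − 79 = 6
x=7: ŷ = 29 + 10·7 = 99; e = 94 − 99 = -5
x=8: ŷ = 29 + 10·8 = 109; e = 111 − 109 = 2
x=9: ŷ = 29 + 10·9 = 119; e = 118 − 119 = -1
SSE = 4 + 0 + 36 + 25 + 4 + 1 = 70
s = √(70/4) = 4.1833
e/s = -1 / 4.1833 = -0.24

-0.24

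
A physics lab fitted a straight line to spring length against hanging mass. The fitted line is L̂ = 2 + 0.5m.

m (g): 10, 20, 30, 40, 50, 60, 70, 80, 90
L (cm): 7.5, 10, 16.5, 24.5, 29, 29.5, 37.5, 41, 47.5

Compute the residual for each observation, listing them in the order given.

0.5, -2, -0.5, 2.5, 2, -2.5, 0.5, -1, 0.5

m=10: L̂ = 2 + 0.5·10 = 7; e = 7.5 − 7 = 0.5
m=20: L̂ = 2 + 0.5·20 = 12; e = 10 − 12 = -2
m=30: L̂ = 2 + 0.5·30 = 17; e = 16.5 − 17 = -0.5
m=40: L̂ = 2 + 0.5·40 = 22; e = 24.5 − 22 = 2.5
m=50: L̂ = 2 + 0.5·50 = 27; e = 29 − 27 = 2
m=60: L̂ = 2 + 0.5·60 = 32; e = 29.5 − 32 = -2.5
m=70: L̂ = 2 + 0.5·70 = 37; e = 37.5 − 37 = 0.5
m=80: L̂ = 2 + 0.5·80 = 42; e = 41 − 42 = -1
m=90: L̂ = 2 + 0.5·90 = 47; e = 47.5 − 47 = 0.5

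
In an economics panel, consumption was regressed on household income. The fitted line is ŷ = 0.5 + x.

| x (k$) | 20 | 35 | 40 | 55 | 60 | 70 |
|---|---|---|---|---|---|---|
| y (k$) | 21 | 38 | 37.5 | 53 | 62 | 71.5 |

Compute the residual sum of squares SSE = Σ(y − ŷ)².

x=20: ŷ = 0.5 + 20 = 20.5; e = 21 − 20.5 = 0.5
x=35: ŷ = 0.5 + 35 = 35.5; e = 38 − 35.5 = 2.5
x=40: ŷ = 0.5 + 40 = 40.5; e = 37.5 − 40.5 = -3
x=55: ŷ = 0.5 + 55 = 55.5; e = 53 − 55.5 = -2.5
x=60: ŷ = 0.5 + 60 = 60.5; e = 62 − 60.5 = 1.5
x=70: ŷ = 0.5 + 70 = 70.5; e = 71.5 − 70.5 = 1
SSE = 0.25 + 6.25 + 9 + 6.25 + 2.25 + 1 = 25

SSE = 25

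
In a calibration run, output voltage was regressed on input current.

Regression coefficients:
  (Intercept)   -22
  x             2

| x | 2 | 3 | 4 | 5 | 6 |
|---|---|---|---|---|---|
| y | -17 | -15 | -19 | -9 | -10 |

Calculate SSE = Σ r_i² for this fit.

x=2: ŷ = -22 + 2·2 = -18; r = -17 − (-18) = 1
x=3: ŷ = -22 + 2·3 = -16; r = -15 − (-16) = 1
x=4: ŷ = -22 + 2·4 = -14; r = -19 − (-14) = -5
x=5: ŷ = -22 + 2·5 = -12; r = -9 − (-12) = 3
x=6: ŷ = -22 + 2·6 = -10; r = -10 − (-10) = 0
SSE = 1 + 1 + 25 + 9 + 0 = 36

SSE = 36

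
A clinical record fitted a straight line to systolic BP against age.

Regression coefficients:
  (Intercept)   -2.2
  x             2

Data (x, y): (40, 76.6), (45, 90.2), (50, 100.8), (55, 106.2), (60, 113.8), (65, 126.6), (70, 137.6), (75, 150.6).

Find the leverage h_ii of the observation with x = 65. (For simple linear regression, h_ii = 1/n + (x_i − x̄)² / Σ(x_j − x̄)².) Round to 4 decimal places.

x̄ = (40 + 45 + 50 + 55 + 60 + 65 + 70 + 75)/8 = 57.5
Σ(x − x̄)² = 306.25 + 156.25 + 56.25 + 6.25 + 6.25 + 56.25 + 156.25 + 306.25 = 1050
h = 1/8 + (7.5)²/1050 = 0.125 + 0.0535714 = 0.1786

h = 0.1786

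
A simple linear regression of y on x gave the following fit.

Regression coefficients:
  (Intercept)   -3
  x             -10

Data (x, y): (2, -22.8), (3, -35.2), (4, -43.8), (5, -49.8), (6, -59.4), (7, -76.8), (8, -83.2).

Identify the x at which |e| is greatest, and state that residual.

x = 7, e = -3.8

x=2: ŷ = -3 − 10·2 = -23; e = -22.8 − (-23) = 0.2
x=3: ŷ = -3 − 10·3 = -33; e = -35.2 − (-33) = -2.2
x=4: ŷ = -3 − 10·4 = -43; e = -43.8 − (-43) = -0.8
x=5: ŷ = -3 − 10·5 = -53; e = -49.8 − (-53) = 3.2
x=6: ŷ = -3 − 10·6 = -63; e = -59.4 − (-63) = 3.6
x=7: ŷ = -3 − 10·7 = -73; e = -76.8 − (-73) = -3.8
x=8: ŷ = -3 − 10·8 = -83; e = -83.2 − (-83) = -0.2
Largest |e| is 3.8 at x = 7, residual -3.8.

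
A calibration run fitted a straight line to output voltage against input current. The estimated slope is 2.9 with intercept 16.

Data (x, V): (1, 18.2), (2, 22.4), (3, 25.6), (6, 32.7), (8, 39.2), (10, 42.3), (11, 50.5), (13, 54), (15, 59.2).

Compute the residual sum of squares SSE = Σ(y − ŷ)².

SSE = 16.38

x=1: ŷ = 16 + 2.9·1 = 18.9; e = 18.2 − 18.9 = -0.7
x=2: ŷ = 16 + 2.9·2 = 21.8; e = 22.4 − 21.8 = 0.6
x=3: ŷ = 16 + 2.9·3 = 24.7; e = 25.6 − 24.7 = 0.9
x=6: ŷ = 16 + 2.9·6 = 33.4; e = 32.7 − 33.4 = -0.7
x=8: ŷ = 16 + 2.9·8 = 39.2; e = 39.2 − 39.2 = 0
x=10: ŷ = 16 + 2.9·10 = 45; e = 42.3 − 45 = -2.7
x=11: ŷ = 16 + 2.9·11 = 47.9; e = 50.5 − 47.9 = 2.6
x=13: ŷ = 16 + 2.9·13 = 53.7; e = 54 − 53.7 = 0.3
x=15: ŷ = 16 + 2.9·15 = 59.5; e = 59.2 − 59.5 = -0.3
SSE = 0.49 + 0.36 + 0.81 + 0.49 + 0 + 7.29 + 6.76 + 0.09 + 0.09 = 16.38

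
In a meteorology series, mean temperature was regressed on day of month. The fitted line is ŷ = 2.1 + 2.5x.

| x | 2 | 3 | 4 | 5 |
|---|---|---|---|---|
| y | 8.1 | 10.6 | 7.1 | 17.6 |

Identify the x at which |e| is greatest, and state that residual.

x = 4, e = -5

x=2: ŷ = 2.1 + 2.5·2 = 7.1; e = 8.1 − 7.1 = 1
x=3: ŷ = 2.1 + 2.5·3 = 9.6; e = 10.6 − 9.6 = 1
x=4: ŷ = 2.1 + 2.5·4 = 12.1; e = 7.1 − 12.1 = -5
x=5: ŷ = 2.1 + 2.5·5 = 14.6; e = 17.6 − 14.6 = 3
Largest |e| is 5 at x = 4, residual -5.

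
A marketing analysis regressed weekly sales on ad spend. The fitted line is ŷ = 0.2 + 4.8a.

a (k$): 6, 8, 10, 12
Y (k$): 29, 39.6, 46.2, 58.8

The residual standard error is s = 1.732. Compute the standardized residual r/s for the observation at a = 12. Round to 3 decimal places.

0.577

ŷ = 0.2 + 4.8·12 = 57.8
r = 58.8 − 57.8 = 1
r/s = 1 / 1.732 = 0.577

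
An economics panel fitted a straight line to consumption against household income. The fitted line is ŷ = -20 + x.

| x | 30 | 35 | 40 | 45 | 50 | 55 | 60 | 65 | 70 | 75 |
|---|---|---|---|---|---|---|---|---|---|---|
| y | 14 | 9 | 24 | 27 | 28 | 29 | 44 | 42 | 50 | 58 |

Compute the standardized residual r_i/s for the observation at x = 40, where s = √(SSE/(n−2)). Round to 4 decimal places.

x=30: ŷ = -20 + 30 = 10; r = 14 − 10 = 4
x=35: ŷ = -20 + 35 = 15; r = 9 − 15 = -6
x=40: ŷ = -20 + 40 = 20; r = 24 − 20 = 4
x=45: ŷ = -20 + 45 = 25; r = 27 − 25 = 2
x=50: ŷ = -20 + 50 = 30; r = 28 − 30 = -2
x=55: ŷ = -20 + 55 = 35; r = 29 − 35 = -6
x=60: ŷ = -20 + 60 = 40; r = 44 − 40 = 4
x=65: ŷ = -20 + 65 = 45; r = 42 − 45 = -3
x=70: ŷ = -20 + 70 = 50; r = 50 − 50 = 0
x=75: ŷ = -20 + 75 = 55; r = 58 − 55 = 3
SSE = 16 + 36 + 16 + 4 + 4 + 36 + 16 + 9 + 0 + 9 = 146
s = √(146/8) = 4.272
r/s = 4 / 4.272 = 0.9363

0.9363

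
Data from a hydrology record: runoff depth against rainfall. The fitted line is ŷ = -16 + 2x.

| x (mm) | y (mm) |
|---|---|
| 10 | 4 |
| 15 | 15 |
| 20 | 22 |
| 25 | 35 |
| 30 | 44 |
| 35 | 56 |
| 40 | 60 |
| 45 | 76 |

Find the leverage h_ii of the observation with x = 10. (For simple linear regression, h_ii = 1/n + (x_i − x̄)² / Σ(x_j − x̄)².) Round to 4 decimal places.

h = 0.4167

x̄ = (10 + 15 + 20 + 25 + 30 + 35 + 40 + 45)/8 = 27.5
Σ(x − x̄)² = 306.25 + 156.25 + 56.25 + 6.25 + 6.25 + 56.25 + 156.25 + 306.25 = 1050
h = 1/8 + (-17.5)²/1050 = 0.125 + 0.291667 = 0.4167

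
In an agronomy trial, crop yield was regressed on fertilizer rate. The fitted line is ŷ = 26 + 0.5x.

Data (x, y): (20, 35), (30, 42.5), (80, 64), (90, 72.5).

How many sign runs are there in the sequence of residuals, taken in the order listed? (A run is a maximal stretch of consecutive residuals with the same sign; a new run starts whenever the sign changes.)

x=20: ŷ = 26 + 0.5·20 = 36; r = 35 − 36 = -1
x=30: ŷ = 26 + 0.5·30 = 41; r = 42.5 − 41 = 1.5
x=80: ŷ = 26 + 0.5·80 = 66; r = 64 − 66 = -2
x=90: ŷ = 26 + 0.5·90 = 71; r = 72.5 − 71 = 1.5
Signs: − + − +
Runs: −×1, +×1, −×1, +×1 → 4

4 runs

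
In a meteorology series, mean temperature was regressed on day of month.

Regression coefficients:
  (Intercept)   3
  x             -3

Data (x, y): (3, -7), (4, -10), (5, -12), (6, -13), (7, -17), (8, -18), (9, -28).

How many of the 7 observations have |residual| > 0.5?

6

x=3: ŷ = 3 − 3·3 = -6; e = -7 − (-6) = -1
x=4: ŷ = 3 − 3·4 = -9; e = -10 − (-9) = -1
x=5: ŷ = 3 − 3·5 = -12; e = -12 − (-12) = 0
x=6: ŷ = 3 − 3·6 = -15; e = -13 − (-15) = 2
x=7: ŷ = 3 − 3·7 = -18; e = -17 − (-18) = 1
x=8: ŷ = 3 − 3·8 = -21; e = -18 − (-21) = 3
x=9: ŷ = 3 − 3·9 = -24; e = -28 − (-24) = -4
|e| > 0.5: x=3 (|e|=1), x=4 (|e|=1), x=6 (|e|=2), x=7 (|e|=1), x=8 (|e|=3), x=9 (|e|=4) → 6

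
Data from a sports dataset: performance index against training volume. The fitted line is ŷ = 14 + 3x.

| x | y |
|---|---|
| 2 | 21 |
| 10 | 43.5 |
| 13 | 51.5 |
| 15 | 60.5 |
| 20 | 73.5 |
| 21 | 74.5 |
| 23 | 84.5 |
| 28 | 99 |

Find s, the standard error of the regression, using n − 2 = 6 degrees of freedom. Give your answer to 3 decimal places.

s = 1.607

x=2: ŷ = 14 + 3·2 = 20; e = 21 − 20 = 1
x=10: ŷ = 14 + 3·10 = 44; e = 43.5 − 44 = -0.5
x=13: ŷ = 14 + 3·13 = 53; e = 51.5 − 53 = -1.5
x=15: ŷ = 14 + 3·15 = 59; e = 60.5 − 59 = 1.5
x=20: ŷ = 14 + 3·20 = 74; e = 73.5 − 74 = -0.5
x=21: ŷ = 14 + 3·21 = 77; e = 74.5 − 77 = -2.5
x=23: ŷ = 14 + 3·23 = 83; e = 84.5 − 83 = 1.5
x=28: ŷ = 14 + 3·28 = 98; e = 99 − 98 = 1
SSE = 1 + 0.25 + 2.25 + 2.25 + 0.25 + 6.25 + 2.25 + 1 = 15.5
s = √(15.5/6) = √2.58333 ≈ 1.607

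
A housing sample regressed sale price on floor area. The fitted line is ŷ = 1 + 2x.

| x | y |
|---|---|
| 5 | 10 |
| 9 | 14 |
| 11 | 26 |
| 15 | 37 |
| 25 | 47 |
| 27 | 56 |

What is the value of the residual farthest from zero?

x=5: ŷ = 1 + 2·5 = 11; r = 10 − 11 = -1
x=9: ŷ = 1 + 2·9 = 19; r = 14 − 19 = -5
x=11: ŷ = 1 + 2·11 = 23; r = 26 − 23 = 3
x=15: ŷ = 1 + 2·15 = 31; r = 37 − 31 = 6
x=25: ŷ = 1 + 2·25 = 51; r = 47 − 51 = -4
x=27: ŷ = 1 + 2·27 = 55; r = 56 − 55 = 1
Largest |r| is 6 at x = 15, residual 6.

r = 6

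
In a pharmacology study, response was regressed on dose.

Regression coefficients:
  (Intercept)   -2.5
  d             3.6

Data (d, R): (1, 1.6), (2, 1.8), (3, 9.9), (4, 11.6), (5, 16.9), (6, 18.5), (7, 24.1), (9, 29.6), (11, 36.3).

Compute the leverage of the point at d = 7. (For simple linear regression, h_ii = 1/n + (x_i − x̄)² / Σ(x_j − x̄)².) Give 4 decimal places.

d̄ = (1 + 2 + 3 + 4 + 5 + 6 + 7 + 9 + 11)/9 = 5.33333
Σ(d − d̄)² = 18.7778 + 11.1111 + 5.44444 + 1.77778 + 0.111111 + 0.444444 + 2.77778 + 13.4444 + 32.1111 = 86
h = 1/9 + (1.66667)²/86 = 0.111111 + 0.0322997 = 0.1434

h = 0.1434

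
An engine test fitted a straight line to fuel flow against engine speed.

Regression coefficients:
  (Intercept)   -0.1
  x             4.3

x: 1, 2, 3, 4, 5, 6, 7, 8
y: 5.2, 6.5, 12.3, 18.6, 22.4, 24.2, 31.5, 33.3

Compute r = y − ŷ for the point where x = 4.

ŷ = -0.1 + 4.3·4 = 17.1
r = 18.6 − 17.1 = 1.5

r = 1.5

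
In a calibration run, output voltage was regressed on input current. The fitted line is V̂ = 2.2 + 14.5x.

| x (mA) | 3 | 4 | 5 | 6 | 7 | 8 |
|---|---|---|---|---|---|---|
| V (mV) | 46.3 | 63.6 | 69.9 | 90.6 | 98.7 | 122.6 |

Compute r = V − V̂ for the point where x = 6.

r = 1.4

V̂ = 2.2 + 14.5·6 = 89.2
r = 90.6 − 89.2 = 1.4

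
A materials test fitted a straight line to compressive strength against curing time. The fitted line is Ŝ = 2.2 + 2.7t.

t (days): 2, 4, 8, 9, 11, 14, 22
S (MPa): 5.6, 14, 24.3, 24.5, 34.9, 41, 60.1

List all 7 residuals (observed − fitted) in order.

t=2: Ŝ = 2.2 + 2.7·2 = 7.6; e = 5.6 − 7.6 = -2
t=4: Ŝ = 2.2 + 2.7·4 = 13; e = 14 − 13 = 1
t=8: Ŝ = 2.2 + 2.7·8 = 23.8; e = 24.3 − 23.8 = 0.5
t=9: Ŝ = 2.2 + 2.7·9 = 26.5; e = 24.5 − 26.5 = -2
t=11: Ŝ = 2.2 + 2.7·11 = 31.9; e = 34.9 − 31.9 = 3
t=14: Ŝ = 2.2 + 2.7·14 = 40; e = 41 − 40 = 1
t=22: Ŝ = 2.2 + 2.7·22 = 61.6; e = 60.1 − 61.6 = -1.5

-2, 1, 0.5, -2, 3, 1, -1.5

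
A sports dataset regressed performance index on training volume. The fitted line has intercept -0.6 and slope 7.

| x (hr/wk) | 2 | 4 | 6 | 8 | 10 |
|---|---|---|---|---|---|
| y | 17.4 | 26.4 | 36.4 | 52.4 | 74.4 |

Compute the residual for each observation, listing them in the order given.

x=2: ŷ = -0.6 + 7·2 = 13.4; r = 17.4 − 13.4 = 4
x=4: ŷ = -0.6 + 7·4 = 27.4; r = 26.4 − 27.4 = -1
x=6: ŷ = -0.6 + 7·6 = 41.4; r = 36.4 − 41.4 = -5
x=8: ŷ = -0.6 + 7·8 = 55.4; r = 52.4 − 55.4 = -3
x=10: ŷ = -0.6 + 7·10 = 69.4; r = 74.4 − 69.4 = 5

4, -1, -5, -3, 5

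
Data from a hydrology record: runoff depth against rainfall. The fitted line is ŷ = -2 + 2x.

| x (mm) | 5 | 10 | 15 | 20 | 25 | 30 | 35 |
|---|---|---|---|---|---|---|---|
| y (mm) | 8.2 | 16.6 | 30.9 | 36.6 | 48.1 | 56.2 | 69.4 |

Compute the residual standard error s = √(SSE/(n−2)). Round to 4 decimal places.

s = 1.8751

x=5: ŷ = -2 + 2·5 = 8; e = 8.2 − 8 = 0.2
x=10: ŷ = -2 + 2·10 = 18; e = 16.6 − 18 = -1.4
x=15: ŷ = -2 + 2·15 = 28; e = 30.9 − 28 = 2.9
x=20: ŷ = -2 + 2·20 = 38; e = 36.6 − 38 = -1.4
x=25: ŷ = -2 + 2·25 = 48; e = 48.1 − 48 = 0.1
x=30: ŷ = -2 + 2·30 = 58; e = 56.2 − 58 = -1.8
x=35: ŷ = -2 + 2·35 = 68; e = 69.4 − 68 = 1.4
SSE = 0.04 + 1.96 + 8.41 + 1.96 + 0.01 + 3.24 + 1.96 = 17.58
s = √(17.58/5) = √3.516 ≈ 1.8751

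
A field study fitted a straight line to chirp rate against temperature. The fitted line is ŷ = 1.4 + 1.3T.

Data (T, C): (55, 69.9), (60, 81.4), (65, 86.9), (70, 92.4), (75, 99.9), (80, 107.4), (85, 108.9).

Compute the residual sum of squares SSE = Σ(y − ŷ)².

T=55: ŷ = 1.4 + 1.3·55 = 72.9; e = 69.9 − 72.9 = -3
T=60: ŷ = 1.4 + 1.3·60 = 79.4; e = 81.4 − 79.4 = 2
T=65: ŷ = 1.4 + 1.3·65 = 85.9; e = 86.9 − 85.9 = 1
T=70: ŷ = 1.4 + 1.3·70 = 92.4; e = 92.4 − 92.4 = 0
T=75: ŷ = 1.4 + 1.3·75 = 98.9; e = 99.9 − 98.9 = 1
T=80: ŷ = 1.4 + 1.3·80 = 105.4; e = 107.4 − 105.4 = 2
T=85: ŷ = 1.4 + 1.3·85 = 111.9; e = 108.9 − 111.9 = -3
SSE = 9 + 4 + 1 + 0 + 1 + 4 + 9 = 28

SSE = 28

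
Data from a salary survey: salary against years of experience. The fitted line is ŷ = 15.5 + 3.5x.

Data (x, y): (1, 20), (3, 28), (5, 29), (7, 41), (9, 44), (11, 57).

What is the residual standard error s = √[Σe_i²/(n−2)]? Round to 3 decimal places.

x=1: ŷ = 15.5 + 3.5·1 = 19; e = 20 − 19 = 1
x=3: ŷ = 15.5 + 3.5·3 = 26; e = 28 − 26 = 2
x=5: ŷ = 15.5 + 3.5·5 = 33; e = 29 − 33 = -4
x=7: ŷ = 15.5 + 3.5·7 = 40; e = 41 − 40 = 1
x=9: ŷ = 15.5 + 3.5·9 = 47; e = 44 − 47 = -3
x=11: ŷ = 15.5 + 3.5·11 = 54; e = 57 − 54 = 3
SSE = 1 + 4 + 16 + 1 + 9 + 9 = 40
s = √(40/4) = √10 ≈ 3.162

s = 3.162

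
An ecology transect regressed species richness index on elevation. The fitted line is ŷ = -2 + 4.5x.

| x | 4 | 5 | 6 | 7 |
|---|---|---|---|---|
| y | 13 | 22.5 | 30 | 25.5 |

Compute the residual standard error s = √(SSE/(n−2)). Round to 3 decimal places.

x=4: ŷ = -2 + 4.5·4 = 16; r = 13 − 16 = -3
x=5: ŷ = -2 + 4.5·5 = 20.5; r = 22.5 − 20.5 = 2
x=6: ŷ = -2 + 4.5·6 = 25; r = 30 − 25 = 5
x=7: ŷ = -2 + 4.5·7 = 29.5; r = 25.5 − 29.5 = -4
SSE = 9 + 4 + 25 + 16 = 54
s = √(54/2) = √27 ≈ 5.196

s = 5.196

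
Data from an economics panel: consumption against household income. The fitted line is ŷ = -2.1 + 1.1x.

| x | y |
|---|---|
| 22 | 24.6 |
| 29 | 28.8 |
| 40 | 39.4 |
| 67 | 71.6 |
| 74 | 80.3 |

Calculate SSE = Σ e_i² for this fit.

x=22: ŷ = -2.1 + 1.1·22 = 22.1; e = 24.6 − 22.1 = 2.5
x=29: ŷ = -2.1 + 1.1·29 = 29.8; e = 28.8 − 29.8 = -1
x=40: ŷ = -2.1 + 1.1·40 = 41.9; e = 39.4 − 41.9 = -2.5
x=67: ŷ = -2.1 + 1.1·67 = 71.6; e = 71.6 − 71.6 = 0
x=74: ŷ = -2.1 + 1.1·74 = 79.3; e = 80.3 − 79.3 = 1
SSE = 6.25 + 1 + 6.25 + 0 + 1 = 14.5

SSE = 14.5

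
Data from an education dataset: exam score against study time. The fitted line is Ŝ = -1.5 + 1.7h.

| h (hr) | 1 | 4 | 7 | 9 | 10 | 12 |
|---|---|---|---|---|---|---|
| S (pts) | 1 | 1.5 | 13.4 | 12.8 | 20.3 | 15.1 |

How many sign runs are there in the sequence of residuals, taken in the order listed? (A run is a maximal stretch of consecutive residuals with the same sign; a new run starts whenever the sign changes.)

h=1: Ŝ = -1.5 + 1.7·1 = 0.2; r = 1 − 0.2 = 0.8
h=4: Ŝ = -1.5 + 1.7·4 = 5.3; r = 1.5 − 5.3 = -3.8
h=7: Ŝ = -1.5 + 1.7·7 = 10.4; r = 13.4 − 10.4 = 3
h=9: Ŝ = -1.5 + 1.7·9 = 13.8; r = 12.8 − 13.8 = -1
h=10: Ŝ = -1.5 + 1.7·10 = 15.5; r = 20.3 − 15.5 = 4.8
h=12: Ŝ = -1.5 + 1.7·12 = 18.9; r = 15.1 − 18.9 = -3.8
Signs: + − + − + −
Runs: +×1, −×1, +×1, −×1, +×1, −×1 → 6

6 runs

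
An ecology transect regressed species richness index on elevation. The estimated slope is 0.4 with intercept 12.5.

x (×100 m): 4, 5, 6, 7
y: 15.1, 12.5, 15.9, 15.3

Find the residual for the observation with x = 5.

ŷ = 12.5 + 0.4·5 = 14.5
e = 12.5 − 14.5 = -2

e = -2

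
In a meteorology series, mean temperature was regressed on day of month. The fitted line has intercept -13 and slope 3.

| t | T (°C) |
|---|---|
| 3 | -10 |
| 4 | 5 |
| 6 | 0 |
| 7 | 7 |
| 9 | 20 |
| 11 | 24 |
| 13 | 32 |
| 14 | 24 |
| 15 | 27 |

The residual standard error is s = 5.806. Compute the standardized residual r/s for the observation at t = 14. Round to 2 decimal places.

T̂ = -13 + 3·14 = 29
r = 24 − 29 = -5
r/s = -5 / 5.806 = -0.86

-0.86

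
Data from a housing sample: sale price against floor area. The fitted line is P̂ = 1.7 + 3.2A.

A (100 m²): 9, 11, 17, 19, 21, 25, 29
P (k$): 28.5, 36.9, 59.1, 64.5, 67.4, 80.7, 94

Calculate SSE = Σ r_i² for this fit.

SSE = 20.5

A=9: P̂ = 1.7 + 3.2·9 = 30.5; r = 28.5 − 30.5 = -2
A=11: P̂ = 1.7 + 3.2·11 = 36.9; r = 36.9 − 36.9 = 0
A=17: P̂ = 1.7 + 3.2·17 = 56.1; r = 59.1 − 56.1 = 3
A=19: P̂ = 1.7 + 3.2·19 = 62.5; r = 64.5 − 62.5 = 2
A=21: P̂ = 1.7 + 3.2·21 = 68.9; r = 67.4 − 68.9 = -1.5
A=25: P̂ = 1.7 + 3.2·25 = 81.7; r = 80.7 − 81.7 = -1
A=29: P̂ = 1.7 + 3.2·29 = 94.5; r = 94 − 94.5 = -0.5
SSE = 4 + 0 + 9 + 4 + 2.25 + 1 + 0.25 = 20.5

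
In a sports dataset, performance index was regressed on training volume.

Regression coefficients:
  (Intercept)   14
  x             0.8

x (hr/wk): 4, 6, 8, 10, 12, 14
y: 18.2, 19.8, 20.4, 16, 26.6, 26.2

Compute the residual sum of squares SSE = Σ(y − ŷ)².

x=4: ŷ = 14 + 0.8·4 = 17.2; r = 18.2 − 17.2 = 1
x=6: ŷ = 14 + 0.8·6 = 18.8; r = 19.8 − 18.8 = 1
x=8: ŷ = 14 + 0.8·8 = 20.4; r = 20.4 − 20.4 = 0
x=10: ŷ = 14 + 0.8·10 = 22; r = 16 − 22 = -6
x=12: ŷ = 14 + 0.8·12 = 23.6; r = 26.6 − 23.6 = 3
x=14: ŷ = 14 + 0.8·14 = 25.2; r = 26.2 − 25.2 = 1
SSE = 1 + 1 + 0 + 36 + 9 + 1 = 48

SSE = 48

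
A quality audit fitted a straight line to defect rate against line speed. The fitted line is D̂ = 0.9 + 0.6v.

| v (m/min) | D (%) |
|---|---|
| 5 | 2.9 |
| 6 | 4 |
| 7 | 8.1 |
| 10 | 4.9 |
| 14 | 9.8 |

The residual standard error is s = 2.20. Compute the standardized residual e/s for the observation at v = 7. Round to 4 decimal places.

1.3636

D̂ = 0.9 + 0.6·7 = 5.1
e = 8.1 − 5.1 = 3
e/s = 3 / 2.20 = 1.3636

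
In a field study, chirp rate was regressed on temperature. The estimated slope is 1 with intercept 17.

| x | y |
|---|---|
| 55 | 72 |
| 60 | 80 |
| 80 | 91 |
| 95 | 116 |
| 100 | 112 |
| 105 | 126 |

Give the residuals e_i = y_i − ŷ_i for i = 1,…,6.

x=55: ŷ = 17 + 55 = 72; e = 72 − 72 = 0
x=60: ŷ = 17 + 60 = 77; e = 80 − 77 = 3
x=80: ŷ = 17 + 80 = 97; e = 91 − 97 = -6
x=95: ŷ = 17 + 95 = 112; e = 116 − 112 = 4
x=100: ŷ = 17 + 100 = 117; e = 112 − 117 = -5
x=105: ŷ = 17 + 105 = 122; e = 126 − 122 = 4

0, 3, -6, 4, -5, 4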